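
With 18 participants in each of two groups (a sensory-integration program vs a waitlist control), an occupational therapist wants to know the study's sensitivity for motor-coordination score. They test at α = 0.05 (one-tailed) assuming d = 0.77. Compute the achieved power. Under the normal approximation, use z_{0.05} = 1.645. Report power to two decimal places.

For two equal groups, power = Φ(d·√(n/2) − z_{α}).
d·√(n/2) = 0.77 × √(18/2) = 0.77 × 3.000 = 2.310.
z_β = 2.310 − 1.645 = 0.665.
Power = Φ(0.665) = 0.747.

power ≈ 0.75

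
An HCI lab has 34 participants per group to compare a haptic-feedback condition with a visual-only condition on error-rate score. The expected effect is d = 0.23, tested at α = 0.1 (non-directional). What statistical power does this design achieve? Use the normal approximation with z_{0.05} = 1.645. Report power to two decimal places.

For two equal groups, power = Φ(d·√(n/2) − z_{α/2}).
d·√(n/2) = 0.23 × √(34/2) = 0.23 × 4.123 = 0.948.
z_β = 0.948 − 1.645 = -0.697.
Power = Φ(-0.697) = 0.243.

power ≈ 0.24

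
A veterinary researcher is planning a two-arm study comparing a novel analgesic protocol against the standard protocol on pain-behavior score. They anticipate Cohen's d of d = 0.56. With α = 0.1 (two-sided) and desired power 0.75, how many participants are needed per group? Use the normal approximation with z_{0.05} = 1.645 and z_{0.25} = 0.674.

n = 35 per group

For two independent groups with equal n: n = 2·((z_{α/2} + z_β) / d)².
z_{α/2} + z_β = 1.645 + 0.674 = 2.319.
n = 2 × (2.319 / 0.56)² = 2 × 4.141² = 2 × 17.15 = 34.3.
Round up to the next whole participant.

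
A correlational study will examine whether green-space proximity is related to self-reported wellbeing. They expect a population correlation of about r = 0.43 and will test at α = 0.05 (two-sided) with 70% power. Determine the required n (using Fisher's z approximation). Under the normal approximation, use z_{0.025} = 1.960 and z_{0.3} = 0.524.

Fisher's z: C = ½·ln((1+r)/(1−r)) = ½·ln(2.5088) = 0.4599.
n = ((z_{α/2} + z_β)/C)² + 3.
(1.960 + 0.524) / 0.4599 = 2.484 / 0.4599 = 5.401.
n = 5.401² + 3 = 29.17 + 3 = 32.2.
Round up.

n = 33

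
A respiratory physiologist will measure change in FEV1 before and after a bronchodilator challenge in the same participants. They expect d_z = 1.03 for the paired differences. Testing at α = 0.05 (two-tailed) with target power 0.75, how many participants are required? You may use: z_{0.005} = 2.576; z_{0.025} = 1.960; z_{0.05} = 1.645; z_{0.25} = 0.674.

For a paired (one-sample on differences) test: n = ((z_{α/2} + z_β) / d)².
z_{α/2} + z_β = 1.960 + 0.674 = 2.634.
n = (2.634 / 1.03)² = 2.557² = 6.54.
Round up.

n = 7 pairs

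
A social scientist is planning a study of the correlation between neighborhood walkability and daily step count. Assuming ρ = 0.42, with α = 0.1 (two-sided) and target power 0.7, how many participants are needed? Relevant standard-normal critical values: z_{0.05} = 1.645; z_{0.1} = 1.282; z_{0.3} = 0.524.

Fisher's z: C = ½·ln((1+r)/(1−r)) = ½·ln(2.4483) = 0.4477.
n = ((z_{α/2} + z_β)/C)² + 3.
(1.645 + 0.524) / 0.4477 = 2.169 / 0.4477 = 4.845.
n = 4.845² + 3 = 23.47 + 3 = 26.5.
Round up.

n = 27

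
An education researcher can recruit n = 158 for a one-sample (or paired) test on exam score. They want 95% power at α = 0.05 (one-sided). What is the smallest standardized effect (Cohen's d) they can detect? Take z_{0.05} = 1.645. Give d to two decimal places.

d_min ≈ 0.26

For a single sample (or paired design) of n = 158: d_min = (z_{α} + z_β)/√n.
z-sum = 1.645 + 1.645 = 3.290.
d_min = 3.290 / √158 = 3.290 / 12.570 = 0.262.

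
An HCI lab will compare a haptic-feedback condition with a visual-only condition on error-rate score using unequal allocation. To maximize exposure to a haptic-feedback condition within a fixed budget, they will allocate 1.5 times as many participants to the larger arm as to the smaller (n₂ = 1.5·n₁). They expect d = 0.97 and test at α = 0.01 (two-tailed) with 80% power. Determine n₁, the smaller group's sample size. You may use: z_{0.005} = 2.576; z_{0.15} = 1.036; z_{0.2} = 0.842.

n₁ = 21

With allocation ratio k = n₂/n₁ = 1.5, Var(x̄₁−x̄₂) = σ²(1/n₁ + 1/(k·n₁)) = σ²·(k+1)/(k·n₁).
So n₁ = (1 + 1/k)·((z_{α/2} + z_β)/d)² = 1.667 × (3.418/0.97)².
n₁ = 1.667 × 12.42 = 20.7.
Round up: n₁ = 21, giving n₂ = ⌈1.5 × 21⌉ = ⌈31.5⌉ = 32.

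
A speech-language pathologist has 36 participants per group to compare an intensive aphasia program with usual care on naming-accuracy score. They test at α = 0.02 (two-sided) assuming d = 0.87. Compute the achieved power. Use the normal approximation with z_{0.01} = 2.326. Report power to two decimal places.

For two equal groups, power = Φ(d·√(n/2) − z_{α/2}).
d·√(n/2) = 0.87 × √(36/2) = 0.87 × 4.243 = 3.691.
z_β = 3.691 − 2.326 = 1.365.
Power = Φ(1.365) = 0.914.

power ≈ 0.91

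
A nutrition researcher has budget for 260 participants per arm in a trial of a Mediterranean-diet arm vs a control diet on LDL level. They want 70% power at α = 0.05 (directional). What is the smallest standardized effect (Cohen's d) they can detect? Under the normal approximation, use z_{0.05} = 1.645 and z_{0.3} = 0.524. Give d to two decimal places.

d_min ≈ 0.19

For two independent groups of n = 260 each: d_min = (z_{α} + z_β)·√(2/n).
z-sum = 1.645 + 0.524 = 2.169.
d_min = 2.169 × √(2/260) = 2.169 × 0.0877 = 0.190.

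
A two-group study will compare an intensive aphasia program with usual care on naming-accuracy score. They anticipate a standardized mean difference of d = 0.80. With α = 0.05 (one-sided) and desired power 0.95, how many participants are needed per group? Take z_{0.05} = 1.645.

For two independent groups with equal n: n = 2·((z_{α} + z_β) / d)².
z_{α} + z_β = 1.645 + 1.645 = 3.290.
n = 2 × (3.290 / 0.80)² = 2 × 4.112² = 2 × 16.91 = 33.8.
Round up to the next whole participant.

n = 34 per group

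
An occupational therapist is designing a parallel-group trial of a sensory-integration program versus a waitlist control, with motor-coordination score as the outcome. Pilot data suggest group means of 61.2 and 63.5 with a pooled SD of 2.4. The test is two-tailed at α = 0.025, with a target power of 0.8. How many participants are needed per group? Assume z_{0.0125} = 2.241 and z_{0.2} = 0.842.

n = 21 per group

Cohen's d = |M₁ − M₂| / SD_pooled = |61.2 − 63.5| / 2.4 = 2.3 / 2.4 = 0.958.
For two independent groups with equal n: n = 2·((z_{α/2} + z_β) / d)².
z_{α/2} + z_β = 2.241 + 0.842 = 3.083.
n = 2 × (3.083 / 0.958)² = 2 × 3.218² = 2 × 10.36 = 20.7.
Round up to the next whole participant.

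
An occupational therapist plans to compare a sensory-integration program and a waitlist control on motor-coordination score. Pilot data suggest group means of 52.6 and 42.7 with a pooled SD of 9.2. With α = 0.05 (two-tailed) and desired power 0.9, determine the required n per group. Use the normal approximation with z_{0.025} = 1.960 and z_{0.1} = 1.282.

n = 19 per group

Cohen's d = |M₁ − M₂| / SD_pooled = |52.6 − 42.7| / 9.2 = 9.9 / 9.2 = 1.076.
For two independent groups with equal n: n = 2·((z_{α/2} + z_β) / d)².
z_{α/2} + z_β = 1.960 + 1.282 = 3.242.
n = 2 × (3.242 / 1.076)² = 2 × 3.013² = 2 × 9.08 = 18.2.
Round up to the next whole participant.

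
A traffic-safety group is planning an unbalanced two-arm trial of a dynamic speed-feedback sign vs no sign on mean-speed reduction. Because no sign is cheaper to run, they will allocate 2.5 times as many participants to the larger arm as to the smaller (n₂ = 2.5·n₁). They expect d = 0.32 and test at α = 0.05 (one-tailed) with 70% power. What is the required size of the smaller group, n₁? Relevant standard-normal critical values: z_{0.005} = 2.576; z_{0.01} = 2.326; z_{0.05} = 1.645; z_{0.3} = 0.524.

n₁ = 65

With allocation ratio k = n₂/n₁ = 2.5, Var(x̄₁−x̄₂) = σ²(1/n₁ + 1/(k·n₁)) = σ²·(k+1)/(k·n₁).
So n₁ = (1 + 1/k)·((z_{α} + z_β)/d)² = 1.400 × (2.169/0.32)².
n₁ = 1.400 × 45.94 = 64.3.
Round up: n₁ = 65, giving n₂ = ⌈2.5 × 65⌉ = ⌈162.5⌉ = 163.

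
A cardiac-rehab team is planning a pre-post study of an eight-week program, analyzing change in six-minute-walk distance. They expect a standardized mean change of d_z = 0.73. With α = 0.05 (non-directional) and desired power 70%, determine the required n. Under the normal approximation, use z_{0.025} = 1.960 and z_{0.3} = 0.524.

For a paired (one-sample on differences) test: n = ((z_{α/2} + z_β) / d)².
z_{α/2} + z_β = 1.960 + 0.524 = 2.484.
n = (2.484 / 0.73)² = 3.403² = 11.58.
Round up.

n = 12 pairs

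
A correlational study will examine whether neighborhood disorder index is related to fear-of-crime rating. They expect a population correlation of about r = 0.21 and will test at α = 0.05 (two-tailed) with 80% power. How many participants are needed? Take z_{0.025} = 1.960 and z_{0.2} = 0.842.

Fisher's z: C = ½·ln((1+r)/(1−r)) = ½·ln(1.5316) = 0.2132.
n = ((z_{α/2} + z_β)/C)² + 3.
(1.960 + 0.842) / 0.2132 = 2.802 / 0.2132 = 13.143.
n = 13.143² + 3 = 172.73 + 3 = 175.7.
Round up.

n = 176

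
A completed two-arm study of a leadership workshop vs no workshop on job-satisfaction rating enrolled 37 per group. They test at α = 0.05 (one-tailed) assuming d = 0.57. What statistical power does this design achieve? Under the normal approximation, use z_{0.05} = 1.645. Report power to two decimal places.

power ≈ 0.79

For two equal groups, power = Φ(d·√(n/2) − z_{α}).
d·√(n/2) = 0.57 × √(37/2) = 0.57 × 4.301 = 2.452.
z_β = 2.452 − 1.645 = 0.807.
Power = Φ(0.807) = 0.790.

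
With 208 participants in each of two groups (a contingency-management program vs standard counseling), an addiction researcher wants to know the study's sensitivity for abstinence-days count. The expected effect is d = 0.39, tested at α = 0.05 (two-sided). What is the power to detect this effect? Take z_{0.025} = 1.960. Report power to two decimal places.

For two equal groups, power = Φ(d·√(n/2) − z_{α/2}).
d·√(n/2) = 0.39 × √(208/2) = 0.39 × 10.198 = 3.977.
z_β = 3.977 − 1.960 = 2.017.
Power = Φ(2.017) = 0.978.

power ≈ 0.98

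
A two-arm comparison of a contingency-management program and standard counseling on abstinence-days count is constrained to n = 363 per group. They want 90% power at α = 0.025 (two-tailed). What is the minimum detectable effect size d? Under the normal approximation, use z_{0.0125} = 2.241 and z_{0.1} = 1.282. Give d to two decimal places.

d_min ≈ 0.26

For two independent groups of n = 363 each: d_min = (z_{α/2} + z_β)·√(2/n).
z-sum = 2.241 + 1.282 = 3.523.
d_min = 3.523 × √(2/363) = 3.523 × 0.0742 = 0.262.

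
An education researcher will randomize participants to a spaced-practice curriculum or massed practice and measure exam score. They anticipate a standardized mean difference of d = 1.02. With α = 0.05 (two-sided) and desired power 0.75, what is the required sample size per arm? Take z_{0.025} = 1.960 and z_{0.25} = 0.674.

n = 14 per group

For two independent groups with equal n: n = 2·((z_{α/2} + z_β) / d)².
z_{α/2} + z_β = 1.960 + 0.674 = 2.634.
n = 2 × (2.634 / 1.02)² = 2 × 2.582² = 2 × 6.67 = 13.3.
Round up to the next whole participant.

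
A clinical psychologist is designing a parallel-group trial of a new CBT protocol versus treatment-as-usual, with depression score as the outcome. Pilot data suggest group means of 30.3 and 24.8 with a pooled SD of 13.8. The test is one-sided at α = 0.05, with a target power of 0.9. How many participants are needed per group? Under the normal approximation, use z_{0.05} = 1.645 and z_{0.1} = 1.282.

Cohen's d = |M₁ − M₂| / SD_pooled = |30.3 − 24.8| / 13.8 = 5.5 / 13.8 = 0.399.
For two independent groups with equal n: n = 2·((z_{α} + z_β) / d)².
z_{α} + z_β = 1.645 + 1.282 = 2.927.
n = 2 × (2.927 / 0.399)² = 2 × 7.336² = 2 × 53.81 = 107.6.
Round up to the next whole participant.

n = 108 per group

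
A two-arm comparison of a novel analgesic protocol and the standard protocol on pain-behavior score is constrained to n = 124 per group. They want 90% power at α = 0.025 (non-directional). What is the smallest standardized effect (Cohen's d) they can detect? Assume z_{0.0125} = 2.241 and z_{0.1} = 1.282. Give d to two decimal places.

d_min ≈ 0.45

For two independent groups of n = 124 each: d_min = (z_{α/2} + z_β)·√(2/n).
z-sum = 2.241 + 1.282 = 3.523.
d_min = 3.523 × √(2/124) = 3.523 × 0.1270 = 0.447.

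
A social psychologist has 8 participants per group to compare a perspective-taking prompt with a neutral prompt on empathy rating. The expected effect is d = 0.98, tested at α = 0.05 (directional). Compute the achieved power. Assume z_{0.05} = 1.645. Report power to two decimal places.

power ≈ 0.62

For two equal groups, power = Φ(d·√(n/2) − z_{α}).
d·√(n/2) = 0.98 × √(8/2) = 0.98 × 2.000 = 1.960.
z_β = 1.960 − 1.645 = 0.315.
Power = Φ(0.315) = 0.624.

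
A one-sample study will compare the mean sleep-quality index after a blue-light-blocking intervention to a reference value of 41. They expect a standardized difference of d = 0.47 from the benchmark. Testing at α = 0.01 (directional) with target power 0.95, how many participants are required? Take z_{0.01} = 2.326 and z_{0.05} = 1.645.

n = 72

For a one-sample test: n = ((z_{α} + z_β) / d)².
z_{α} + z_β = 2.326 + 1.645 = 3.971.
n = (3.971 / 0.47)² = 8.449² = 71.38.
Round up.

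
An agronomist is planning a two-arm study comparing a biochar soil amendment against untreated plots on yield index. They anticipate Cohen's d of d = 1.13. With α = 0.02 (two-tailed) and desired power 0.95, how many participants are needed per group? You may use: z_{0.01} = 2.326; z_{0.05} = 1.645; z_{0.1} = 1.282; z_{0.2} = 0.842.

For two independent groups with equal n: n = 2·((z_{α/2} + z_β) / d)².
z_{α/2} + z_β = 2.326 + 1.645 = 3.971.
n = 2 × (3.971 / 1.13)² = 2 × 3.514² = 2 × 12.35 = 24.7.
Round up to the next whole participant.

n = 25 per group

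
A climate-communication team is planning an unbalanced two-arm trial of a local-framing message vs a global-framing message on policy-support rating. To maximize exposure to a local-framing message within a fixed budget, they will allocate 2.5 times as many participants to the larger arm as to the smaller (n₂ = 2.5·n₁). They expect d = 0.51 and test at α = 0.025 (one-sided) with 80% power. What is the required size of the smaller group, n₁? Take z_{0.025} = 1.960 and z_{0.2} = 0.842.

n₁ = 43

With allocation ratio k = n₂/n₁ = 2.5, Var(x̄₁−x̄₂) = σ²(1/n₁ + 1/(k·n₁)) = σ²·(k+1)/(k·n₁).
So n₁ = (1 + 1/k)·((z_{α} + z_β)/d)² = 1.400 × (2.802/0.51)².
n₁ = 1.400 × 30.19 = 42.3.
Round up: n₁ = 43, giving n₂ = ⌈2.5 × 43⌉ = ⌈107.5⌉ = 108.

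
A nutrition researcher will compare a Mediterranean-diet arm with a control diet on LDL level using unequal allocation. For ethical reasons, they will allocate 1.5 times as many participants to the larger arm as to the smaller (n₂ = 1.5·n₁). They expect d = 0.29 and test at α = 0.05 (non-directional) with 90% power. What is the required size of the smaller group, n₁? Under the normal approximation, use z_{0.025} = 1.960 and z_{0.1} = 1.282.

n₁ = 209

With allocation ratio k = n₂/n₁ = 1.5, Var(x̄₁−x̄₂) = σ²(1/n₁ + 1/(k·n₁)) = σ²·(k+1)/(k·n₁).
So n₁ = (1 + 1/k)·((z_{α/2} + z_β)/d)² = 1.667 × (3.242/0.29)².
n₁ = 1.667 × 124.98 = 208.3.
Round up: n₁ = 209, giving n₂ = ⌈1.5 × 209⌉ = ⌈313.5⌉ = 314.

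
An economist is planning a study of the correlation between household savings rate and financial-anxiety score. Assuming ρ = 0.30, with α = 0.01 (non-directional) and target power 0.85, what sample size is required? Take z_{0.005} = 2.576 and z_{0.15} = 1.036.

n = 140

Fisher's z: C = ½·ln((1+r)/(1−r)) = ½·ln(1.8571) = 0.3095.
n = ((z_{α/2} + z_β)/C)² + 3.
(2.576 + 1.036) / 0.3095 = 3.612 / 0.3095 = 11.670.
n = 11.670² + 3 = 136.20 + 3 = 139.2.
Round up.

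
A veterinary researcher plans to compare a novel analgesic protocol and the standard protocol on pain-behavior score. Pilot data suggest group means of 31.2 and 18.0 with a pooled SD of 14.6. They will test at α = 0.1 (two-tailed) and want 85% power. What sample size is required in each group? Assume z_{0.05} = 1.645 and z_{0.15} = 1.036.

n = 18 per group

Cohen's d = |M₁ − M₂| / SD_pooled = |31.2 − 18.0| / 14.6 = 13.2 / 14.6 = 0.904.
For two independent groups with equal n: n = 2·((z_{α/2} + z_β) / d)².
z_{α/2} + z_β = 1.645 + 1.036 = 2.681.
n = 2 × (2.681 / 0.904)² = 2 × 2.966² = 2 × 8.80 = 17.6.
Round up to the next whole participant.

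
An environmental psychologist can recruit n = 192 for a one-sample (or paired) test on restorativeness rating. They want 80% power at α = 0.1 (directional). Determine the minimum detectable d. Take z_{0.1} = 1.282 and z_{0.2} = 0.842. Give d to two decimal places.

For a single sample (or paired design) of n = 192: d_min = (z_{α} + z_β)/√n.
z-sum = 1.282 + 0.842 = 2.124.
d_min = 2.124 / √192 = 2.124 / 13.856 = 0.153.

d_min ≈ 0.15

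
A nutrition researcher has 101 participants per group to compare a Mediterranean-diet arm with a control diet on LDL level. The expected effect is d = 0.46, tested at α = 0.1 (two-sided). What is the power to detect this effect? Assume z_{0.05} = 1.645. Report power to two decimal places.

power ≈ 0.95

For two equal groups, power = Φ(d·√(n/2) − z_{α/2}).
d·√(n/2) = 0.46 × √(101/2) = 0.46 × 7.106 = 3.269.
z_β = 3.269 − 1.645 = 1.624.
Power = Φ(1.624) = 0.948.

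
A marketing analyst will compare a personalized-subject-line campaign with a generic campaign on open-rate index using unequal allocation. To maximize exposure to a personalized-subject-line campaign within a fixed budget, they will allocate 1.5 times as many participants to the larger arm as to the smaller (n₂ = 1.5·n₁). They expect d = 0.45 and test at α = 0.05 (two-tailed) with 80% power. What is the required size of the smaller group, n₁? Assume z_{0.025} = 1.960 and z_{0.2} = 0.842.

n₁ = 65

With allocation ratio k = n₂/n₁ = 1.5, Var(x̄₁−x̄₂) = σ²(1/n₁ + 1/(k·n₁)) = σ²·(k+1)/(k·n₁).
So n₁ = (1 + 1/k)·((z_{α/2} + z_β)/d)² = 1.667 × (2.802/0.45)².
n₁ = 1.667 × 38.77 = 64.6.
Round up: n₁ = 65, giving n₂ = ⌈1.5 × 65⌉ = ⌈97.5⌉ = 98.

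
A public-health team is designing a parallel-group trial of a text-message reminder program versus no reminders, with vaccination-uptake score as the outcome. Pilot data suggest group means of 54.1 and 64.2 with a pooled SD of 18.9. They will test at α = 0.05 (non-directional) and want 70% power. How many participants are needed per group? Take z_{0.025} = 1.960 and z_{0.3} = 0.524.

n = 44 per group

Cohen's d = |M₁ − M₂| / SD_pooled = |54.1 − 64.2| / 18.9 = 10.1 / 18.9 = 0.534.
For two independent groups with equal n: n = 2·((z_{α/2} + z_β) / d)².
z_{α/2} + z_β = 1.960 + 0.524 = 2.484.
n = 2 × (2.484 / 0.534)² = 2 × 4.652² = 2 × 21.64 = 43.3.
Round up to the next whole participant.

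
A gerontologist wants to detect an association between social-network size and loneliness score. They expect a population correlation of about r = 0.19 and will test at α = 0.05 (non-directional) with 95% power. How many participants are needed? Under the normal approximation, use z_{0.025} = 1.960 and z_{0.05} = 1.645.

Fisher's z: C = ½·ln((1+r)/(1−r)) = ½·ln(1.4691) = 0.1923.
n = ((z_{α/2} + z_β)/C)² + 3.
(1.960 + 1.645) / 0.1923 = 3.605 / 0.1923 = 18.747.
n = 18.747² + 3 = 351.44 + 3 = 354.4.
Round up.

n = 355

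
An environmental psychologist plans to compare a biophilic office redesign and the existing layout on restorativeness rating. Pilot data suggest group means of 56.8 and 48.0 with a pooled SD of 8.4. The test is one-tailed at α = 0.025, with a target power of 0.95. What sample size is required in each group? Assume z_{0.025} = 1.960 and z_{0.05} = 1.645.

Cohen's d = |M₁ − M₂| / SD_pooled = |56.8 − 48.0| / 8.4 = 8.8 / 8.4 = 1.048.
For two independent groups with equal n: n = 2·((z_{α} + z_β) / d)².
z_{α} + z_β = 1.960 + 1.645 = 3.605.
n = 2 × (3.605 / 1.048)² = 2 × 3.440² = 2 × 11.83 = 23.7.
Round up to the next whole participant.

n = 24 per group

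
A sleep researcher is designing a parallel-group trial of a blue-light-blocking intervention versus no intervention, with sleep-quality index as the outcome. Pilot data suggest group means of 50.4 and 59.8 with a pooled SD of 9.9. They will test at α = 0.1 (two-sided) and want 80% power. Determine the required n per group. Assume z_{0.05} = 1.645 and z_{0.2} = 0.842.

n = 14 per group

Cohen's d = |M₁ − M₂| / SD_pooled = |50.4 − 59.8| / 9.9 = 9.4 / 9.9 = 0.949.
For two independent groups with equal n: n = 2·((z_{α/2} + z_β) / d)².
z_{α/2} + z_β = 1.645 + 0.842 = 2.487.
n = 2 × (2.487 / 0.949)² = 2 × 2.621² = 2 × 6.87 = 13.7.
Round up to the next whole participant.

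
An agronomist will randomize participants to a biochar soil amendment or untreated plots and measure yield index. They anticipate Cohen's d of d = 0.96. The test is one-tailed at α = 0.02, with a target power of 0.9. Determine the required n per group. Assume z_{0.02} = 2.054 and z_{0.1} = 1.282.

For two independent groups with equal n: n = 2·((z_{α} + z_β) / d)².
z_{α} + z_β = 2.054 + 1.282 = 3.336.
n = 2 × (3.336 / 0.96)² = 2 × 3.475² = 2 × 12.08 = 24.2.
Round up to the next whole participant.

n = 25 per group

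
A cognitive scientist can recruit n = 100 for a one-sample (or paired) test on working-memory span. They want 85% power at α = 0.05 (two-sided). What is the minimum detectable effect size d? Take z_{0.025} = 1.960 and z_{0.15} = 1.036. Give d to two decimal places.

For a single sample (or paired design) of n = 100: d_min = (z_{α/2} + z_β)/√n.
z-sum = 1.960 + 1.036 = 2.996.
d_min = 2.996 / √100 = 2.996 / 10.000 = 0.300.

d_min ≈ 0.30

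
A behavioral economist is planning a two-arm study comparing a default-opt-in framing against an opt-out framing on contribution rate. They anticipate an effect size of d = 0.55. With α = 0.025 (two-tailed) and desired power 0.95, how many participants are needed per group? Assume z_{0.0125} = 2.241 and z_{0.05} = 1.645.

For two independent groups with equal n: n = 2·((z_{α/2} + z_β) / d)².
z_{α/2} + z_β = 2.241 + 1.645 = 3.886.
n = 2 × (3.886 / 0.55)² = 2 × 7.065² = 2 × 49.92 = 99.8.
Round up to the next whole participant.

n = 100 per group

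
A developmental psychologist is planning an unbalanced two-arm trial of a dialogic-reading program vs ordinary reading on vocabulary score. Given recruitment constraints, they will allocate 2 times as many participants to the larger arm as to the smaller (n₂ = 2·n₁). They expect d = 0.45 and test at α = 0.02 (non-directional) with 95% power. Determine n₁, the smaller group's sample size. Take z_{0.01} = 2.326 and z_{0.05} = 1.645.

With allocation ratio k = n₂/n₁ = 2, Var(x̄₁−x̄₂) = σ²(1/n₁ + 1/(k·n₁)) = σ²·(k+1)/(k·n₁).
So n₁ = (1 + 1/k)·((z_{α/2} + z_β)/d)² = 1.500 × (3.971/0.45)².
n₁ = 1.500 × 77.87 = 116.8.
Round up: n₁ = 117, giving n₂ = 2 × 117 = 234.

n₁ = 117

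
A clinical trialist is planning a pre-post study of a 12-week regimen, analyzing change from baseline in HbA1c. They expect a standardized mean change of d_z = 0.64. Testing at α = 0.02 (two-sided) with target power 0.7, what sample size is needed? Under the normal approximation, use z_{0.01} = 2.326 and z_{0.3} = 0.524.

n = 20 pairs

For a paired (one-sample on differences) test: n = ((z_{α/2} + z_β) / d)².
z_{α/2} + z_β = 2.326 + 0.524 = 2.850.
n = (2.850 / 0.64)² = 4.453² = 19.83.
Round up.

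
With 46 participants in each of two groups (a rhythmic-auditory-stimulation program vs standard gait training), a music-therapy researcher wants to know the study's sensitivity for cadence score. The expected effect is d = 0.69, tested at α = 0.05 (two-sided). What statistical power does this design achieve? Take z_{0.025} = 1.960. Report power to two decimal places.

For two equal groups, power = Φ(d·√(n/2) − z_{α/2}).
d·√(n/2) = 0.69 × √(46/2) = 0.69 × 4.796 = 3.309.
z_β = 3.309 − 1.960 = 1.349.
Power = Φ(1.349) = 0.911.

power ≈ 0.91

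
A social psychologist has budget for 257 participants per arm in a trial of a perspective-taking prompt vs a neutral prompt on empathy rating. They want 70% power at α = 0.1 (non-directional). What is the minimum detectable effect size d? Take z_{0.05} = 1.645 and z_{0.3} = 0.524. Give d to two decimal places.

d_min ≈ 0.19

For two independent groups of n = 257 each: d_min = (z_{α/2} + z_β)·√(2/n).
z-sum = 1.645 + 0.524 = 2.169.
d_min = 2.169 × √(2/257) = 2.169 × 0.0882 = 0.191.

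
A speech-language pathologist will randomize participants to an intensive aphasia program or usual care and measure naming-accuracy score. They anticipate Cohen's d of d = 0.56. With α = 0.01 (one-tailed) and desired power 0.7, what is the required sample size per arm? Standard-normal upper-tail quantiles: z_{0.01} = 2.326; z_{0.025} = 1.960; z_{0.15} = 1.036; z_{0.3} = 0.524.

n = 52 per group

For two independent groups with equal n: n = 2·((z_{α} + z_β) / d)².
z_{α} + z_β = 2.326 + 0.524 = 2.850.
n = 2 × (2.850 / 0.56)² = 2 × 5.089² = 2 × 25.90 = 51.8.
Round up to the next whole participant.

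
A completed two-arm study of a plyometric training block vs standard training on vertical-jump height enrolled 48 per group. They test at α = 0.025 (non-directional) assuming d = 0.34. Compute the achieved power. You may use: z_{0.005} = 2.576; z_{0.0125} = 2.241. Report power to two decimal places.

For two equal groups, power = Φ(d·√(n/2) − z_{α/2}).
d·√(n/2) = 0.34 × √(48/2) = 0.34 × 4.899 = 1.666.
z_β = 1.666 − 2.241 = -0.575.
Power = Φ(-0.575) = 0.283.

power ≈ 0.28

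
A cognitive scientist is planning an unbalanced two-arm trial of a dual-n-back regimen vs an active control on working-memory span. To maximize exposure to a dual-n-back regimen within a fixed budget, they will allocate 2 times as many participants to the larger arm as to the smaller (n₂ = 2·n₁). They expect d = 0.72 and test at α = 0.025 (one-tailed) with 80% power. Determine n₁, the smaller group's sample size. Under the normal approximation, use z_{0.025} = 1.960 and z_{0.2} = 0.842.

With allocation ratio k = n₂/n₁ = 2, Var(x̄₁−x̄₂) = σ²(1/n₁ + 1/(k·n₁)) = σ²·(k+1)/(k·n₁).
So n₁ = (1 + 1/k)·((z_{α} + z_β)/d)² = 1.500 × (2.802/0.72)².
n₁ = 1.500 × 15.15 = 22.7.
Round up: n₁ = 23, giving n₂ = 2 × 23 = 46.

n₁ = 23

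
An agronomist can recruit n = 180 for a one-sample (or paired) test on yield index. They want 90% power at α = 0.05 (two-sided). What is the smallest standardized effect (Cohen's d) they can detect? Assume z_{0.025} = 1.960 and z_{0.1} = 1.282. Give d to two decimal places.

d_min ≈ 0.24

For a single sample (or paired design) of n = 180: d_min = (z_{α/2} + z_β)/√n.
z-sum = 1.960 + 1.282 = 3.242.
d_min = 3.242 / √180 = 3.242 / 13.416 = 0.242.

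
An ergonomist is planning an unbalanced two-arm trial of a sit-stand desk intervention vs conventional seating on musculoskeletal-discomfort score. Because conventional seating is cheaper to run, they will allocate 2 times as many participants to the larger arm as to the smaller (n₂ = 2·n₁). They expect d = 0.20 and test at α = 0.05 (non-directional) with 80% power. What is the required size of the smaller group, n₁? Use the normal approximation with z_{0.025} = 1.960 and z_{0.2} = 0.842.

With allocation ratio k = n₂/n₁ = 2, Var(x̄₁−x̄₂) = σ²(1/n₁ + 1/(k·n₁)) = σ²·(k+1)/(k·n₁).
So n₁ = (1 + 1/k)·((z_{α/2} + z_β)/d)² = 1.500 × (2.802/0.20)².
n₁ = 1.500 × 196.28 = 294.4.
Round up: n₁ = 295, giving n₂ = 2 × 295 = 590.

n₁ = 295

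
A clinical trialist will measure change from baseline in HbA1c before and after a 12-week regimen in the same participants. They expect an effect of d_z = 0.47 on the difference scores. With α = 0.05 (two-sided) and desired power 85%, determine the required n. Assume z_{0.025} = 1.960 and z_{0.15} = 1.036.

For a paired (one-sample on differences) test: n = ((z_{α/2} + z_β) / d)².
z_{α/2} + z_β = 1.960 + 1.036 = 2.996.
n = (2.996 / 0.47)² = 6.374² = 40.63.
Round up.

n = 41 pairs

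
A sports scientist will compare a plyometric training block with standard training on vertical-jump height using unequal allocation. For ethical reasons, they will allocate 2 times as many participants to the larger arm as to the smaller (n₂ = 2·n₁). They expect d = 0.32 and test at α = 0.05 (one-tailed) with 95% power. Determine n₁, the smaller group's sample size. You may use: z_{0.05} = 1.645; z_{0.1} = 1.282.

n₁ = 159

With allocation ratio k = n₂/n₁ = 2, Var(x̄₁−x̄₂) = σ²(1/n₁ + 1/(k·n₁)) = σ²·(k+1)/(k·n₁).
So n₁ = (1 + 1/k)·((z_{α} + z_β)/d)² = 1.500 × (3.290/0.32)².
n₁ = 1.500 × 105.70 = 158.6.
Round up: n₁ = 159, giving n₂ = 2 × 159 = 318.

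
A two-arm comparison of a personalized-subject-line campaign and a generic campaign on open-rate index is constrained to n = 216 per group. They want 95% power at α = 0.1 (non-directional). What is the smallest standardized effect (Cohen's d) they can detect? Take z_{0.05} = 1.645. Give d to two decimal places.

d_min ≈ 0.32

For two independent groups of n = 216 each: d_min = (z_{α/2} + z_β)·√(2/n).
z-sum = 1.645 + 1.645 = 3.290.
d_min = 3.290 × √(2/216) = 3.290 × 0.0962 = 0.317.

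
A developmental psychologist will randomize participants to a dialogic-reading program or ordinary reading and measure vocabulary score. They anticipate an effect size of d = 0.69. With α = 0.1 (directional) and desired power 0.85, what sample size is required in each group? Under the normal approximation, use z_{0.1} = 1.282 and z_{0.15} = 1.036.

n = 23 per group

For two independent groups with equal n: n = 2·((z_{α} + z_β) / d)².
z_{α} + z_β = 1.282 + 1.036 = 2.318.
n = 2 × (2.318 / 0.69)² = 2 × 3.359² = 2 × 11.29 = 22.6.
Round up to the next whole participant.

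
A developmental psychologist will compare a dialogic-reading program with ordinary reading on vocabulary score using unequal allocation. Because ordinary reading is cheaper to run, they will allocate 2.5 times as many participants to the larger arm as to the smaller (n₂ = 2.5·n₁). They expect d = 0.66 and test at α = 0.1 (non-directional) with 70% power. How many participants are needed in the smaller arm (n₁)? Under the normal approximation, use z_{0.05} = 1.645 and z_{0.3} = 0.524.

With allocation ratio k = n₂/n₁ = 2.5, Var(x̄₁−x̄₂) = σ²(1/n₁ + 1/(k·n₁)) = σ²·(k+1)/(k·n₁).
So n₁ = (1 + 1/k)·((z_{α/2} + z_β)/d)² = 1.400 × (2.169/0.66)².
n₁ = 1.400 × 10.80 = 15.1.
Round up: n₁ = 16, giving n₂ = 2.5 × 16 = 40.

n₁ = 16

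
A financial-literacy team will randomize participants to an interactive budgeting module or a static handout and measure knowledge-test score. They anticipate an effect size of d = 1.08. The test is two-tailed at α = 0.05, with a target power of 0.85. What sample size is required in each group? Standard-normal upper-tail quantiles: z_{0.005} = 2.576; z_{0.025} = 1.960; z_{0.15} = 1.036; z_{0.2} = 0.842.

For two independent groups with equal n: n = 2·((z_{α/2} + z_β) / d)².
z_{α/2} + z_β = 1.960 + 1.036 = 2.996.
n = 2 × (2.996 / 1.08)² = 2 × 2.774² = 2 × 7.70 = 15.4.
Round up to the next whole participant.

n = 16 per group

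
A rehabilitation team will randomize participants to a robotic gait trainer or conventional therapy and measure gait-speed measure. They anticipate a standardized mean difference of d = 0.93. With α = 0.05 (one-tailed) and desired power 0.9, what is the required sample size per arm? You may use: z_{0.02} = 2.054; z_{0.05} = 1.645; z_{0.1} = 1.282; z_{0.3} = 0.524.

For two independent groups with equal n: n = 2·((z_{α} + z_β) / d)².
z_{α} + z_β = 1.645 + 1.282 = 2.927.
n = 2 × (2.927 / 0.93)² = 2 × 3.147² = 2 × 9.91 = 19.8.
Round up to the next whole participant.

n = 20 per group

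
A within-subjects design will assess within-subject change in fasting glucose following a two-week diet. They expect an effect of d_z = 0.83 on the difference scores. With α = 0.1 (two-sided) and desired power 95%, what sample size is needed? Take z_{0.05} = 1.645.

For a paired (one-sample on differences) test: n = ((z_{α/2} + z_β) / d)².
z_{α/2} + z_β = 1.645 + 1.645 = 3.290.
n = (3.290 / 0.83)² = 3.964² = 15.71.
Round up.

n = 16 pairs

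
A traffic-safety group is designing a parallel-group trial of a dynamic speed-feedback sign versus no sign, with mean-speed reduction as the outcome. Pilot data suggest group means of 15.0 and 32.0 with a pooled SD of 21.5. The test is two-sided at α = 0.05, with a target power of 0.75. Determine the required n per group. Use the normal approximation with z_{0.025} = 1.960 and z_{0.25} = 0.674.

n = 23 per group

Cohen's d = |M₁ − M₂| / SD_pooled = |15.0 − 32.0| / 21.5 = 17.0 / 21.5 = 0.791.
For two independent groups with equal n: n = 2·((z_{α/2} + z_β) / d)².
z_{α/2} + z_β = 1.960 + 0.674 = 2.634.
n = 2 × (2.634 / 0.791)² = 2 × 3.330² = 2 × 11.09 = 22.2.
Round up to the next whole participant.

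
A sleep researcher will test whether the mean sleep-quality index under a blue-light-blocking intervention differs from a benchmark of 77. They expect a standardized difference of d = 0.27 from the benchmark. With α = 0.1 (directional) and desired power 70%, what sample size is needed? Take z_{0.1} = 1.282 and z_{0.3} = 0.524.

n = 45

For a one-sample test: n = ((z_{α} + z_β) / d)².
z_{α} + z_β = 1.282 + 0.524 = 1.806.
n = (1.806 / 0.27)² = 6.689² = 44.74.
Round up.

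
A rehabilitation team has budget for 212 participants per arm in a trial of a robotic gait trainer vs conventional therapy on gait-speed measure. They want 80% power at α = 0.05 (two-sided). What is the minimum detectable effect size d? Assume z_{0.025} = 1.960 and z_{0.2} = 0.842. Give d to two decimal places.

d_min ≈ 0.27

For two independent groups of n = 212 each: d_min = (z_{α/2} + z_β)·√(2/n).
z-sum = 1.960 + 0.842 = 2.802.
d_min = 2.802 × √(2/212) = 2.802 × 0.0971 = 0.272.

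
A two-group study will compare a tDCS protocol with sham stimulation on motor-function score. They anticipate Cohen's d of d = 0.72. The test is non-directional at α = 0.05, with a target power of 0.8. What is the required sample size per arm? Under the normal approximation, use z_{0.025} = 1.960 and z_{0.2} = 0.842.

n = 31 per group

For two independent groups with equal n: n = 2·((z_{α/2} + z_β) / d)².
z_{α/2} + z_β = 1.960 + 0.842 = 2.802.
n = 2 × (2.802 / 0.72)² = 2 × 3.892² = 2 × 15.15 = 30.3.
Round up to the next whole participant.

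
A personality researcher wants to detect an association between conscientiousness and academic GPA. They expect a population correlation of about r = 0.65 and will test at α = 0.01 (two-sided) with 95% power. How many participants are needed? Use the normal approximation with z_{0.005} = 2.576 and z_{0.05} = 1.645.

n = 33

Fisher's z: C = ½·ln((1+r)/(1−r)) = ½·ln(4.7143) = 0.7753.
n = ((z_{α/2} + z_β)/C)² + 3.
(2.576 + 1.645) / 0.7753 = 4.221 / 0.7753 = 5.444.
n = 5.444² + 3 = 29.64 + 3 = 32.6.
Round up.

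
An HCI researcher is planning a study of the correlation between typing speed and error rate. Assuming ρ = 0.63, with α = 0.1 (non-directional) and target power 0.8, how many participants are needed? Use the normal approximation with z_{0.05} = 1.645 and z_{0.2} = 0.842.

Fisher's z: C = ½·ln((1+r)/(1−r)) = ½·ln(4.4054) = 0.7414.
n = ((z_{α/2} + z_β)/C)² + 3.
(1.645 + 0.842) / 0.7414 = 2.487 / 0.7414 = 3.354.
n = 3.354² + 3 = 11.25 + 3 = 14.3.
Round up.

n = 15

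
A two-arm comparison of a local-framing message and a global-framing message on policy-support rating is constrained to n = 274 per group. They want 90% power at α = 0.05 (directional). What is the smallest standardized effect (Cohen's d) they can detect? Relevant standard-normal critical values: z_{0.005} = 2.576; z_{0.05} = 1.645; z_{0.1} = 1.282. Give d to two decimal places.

d_min ≈ 0.25

For two independent groups of n = 274 each: d_min = (z_{α} + z_β)·√(2/n).
z-sum = 1.645 + 1.282 = 2.927.
d_min = 2.927 × √(2/274) = 2.927 × 0.0854 = 0.250.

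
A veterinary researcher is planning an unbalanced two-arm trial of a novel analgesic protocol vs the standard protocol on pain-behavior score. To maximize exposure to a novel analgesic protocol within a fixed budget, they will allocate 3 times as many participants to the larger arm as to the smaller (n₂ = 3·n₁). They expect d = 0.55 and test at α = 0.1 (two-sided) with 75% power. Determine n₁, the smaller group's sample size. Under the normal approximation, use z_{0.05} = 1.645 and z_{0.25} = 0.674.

n₁ = 24

With allocation ratio k = n₂/n₁ = 3, Var(x̄₁−x̄₂) = σ²(1/n₁ + 1/(k·n₁)) = σ²·(k+1)/(k·n₁).
So n₁ = (1 + 1/k)·((z_{α/2} + z_β)/d)² = 1.333 × (2.319/0.55)².
n₁ = 1.333 × 17.78 = 23.7.
Round up: n₁ = 24, giving n₂ = 3 × 24 = 72.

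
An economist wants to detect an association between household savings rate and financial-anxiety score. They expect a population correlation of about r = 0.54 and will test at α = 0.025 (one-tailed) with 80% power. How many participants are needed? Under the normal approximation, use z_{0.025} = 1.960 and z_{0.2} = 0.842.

n = 25

Fisher's z: C = ½·ln((1+r)/(1−r)) = ½·ln(3.3478) = 0.6042.
n = ((z_{α} + z_β)/C)² + 3.
(1.960 + 0.842) / 0.6042 = 2.802 / 0.6042 = 4.638.
n = 4.638² + 3 = 21.51 + 3 = 24.5.
Round up.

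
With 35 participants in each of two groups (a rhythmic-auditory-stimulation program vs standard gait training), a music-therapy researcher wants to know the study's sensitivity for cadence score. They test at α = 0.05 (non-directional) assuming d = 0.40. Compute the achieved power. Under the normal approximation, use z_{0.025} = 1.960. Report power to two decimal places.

power ≈ 0.39

For two equal groups, power = Φ(d·√(n/2) − z_{α/2}).
d·√(n/2) = 0.40 × √(35/2) = 0.40 × 4.183 = 1.673.
z_β = 1.673 − 1.960 = -0.287.
Power = Φ(-0.287) = 0.387.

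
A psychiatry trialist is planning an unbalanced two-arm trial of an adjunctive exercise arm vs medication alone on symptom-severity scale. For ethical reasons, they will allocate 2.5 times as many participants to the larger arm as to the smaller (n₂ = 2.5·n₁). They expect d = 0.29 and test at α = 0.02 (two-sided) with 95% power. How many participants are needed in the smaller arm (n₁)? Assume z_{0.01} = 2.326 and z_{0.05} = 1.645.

n₁ = 263

With allocation ratio k = n₂/n₁ = 2.5, Var(x̄₁−x̄₂) = σ²(1/n₁ + 1/(k·n₁)) = σ²·(k+1)/(k·n₁).
So n₁ = (1 + 1/k)·((z_{α/2} + z_β)/d)² = 1.400 × (3.971/0.29)².
n₁ = 1.400 × 187.50 = 262.5.
Round up: n₁ = 263, giving n₂ = ⌈2.5 × 263⌉ = ⌈657.5⌉ = 658.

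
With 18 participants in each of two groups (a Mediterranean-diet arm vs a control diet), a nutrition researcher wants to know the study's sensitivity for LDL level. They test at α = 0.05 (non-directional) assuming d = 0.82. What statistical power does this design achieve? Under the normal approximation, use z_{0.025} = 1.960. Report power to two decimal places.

For two equal groups, power = Φ(d·√(n/2) − z_{α/2}).
d·√(n/2) = 0.82 × √(18/2) = 0.82 × 3.000 = 2.460.
z_β = 2.460 − 1.960 = 0.500.
Power = Φ(0.500) = 0.691.

power ≈ 0.69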